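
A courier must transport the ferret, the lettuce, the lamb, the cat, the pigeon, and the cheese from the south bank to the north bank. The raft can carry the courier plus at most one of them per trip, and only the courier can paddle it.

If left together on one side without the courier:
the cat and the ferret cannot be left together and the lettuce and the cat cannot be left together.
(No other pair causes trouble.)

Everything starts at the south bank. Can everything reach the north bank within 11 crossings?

No

Counting alone: the courier can take at most 1 across per trip to the north bank, so moving all 6 needs at least 6 loaded trips out, with a return between consecutive ones — at least 11 crossings.
The safety rule pushes this higher. Following every safe sequence of crossings, the most of the 6 that can be at the north bank as the raft arrives there on crossing 11 is 5 — never all 6.
So the move cannot be finished within 11 crossings. (The shortest complete plan takes 13:)
1. Courier goes to the north bank with the cat.
2. Courier goes back to the south bank alone.
3. Courier goes to the north bank with the ferret.
4. Courier goes back to the south bank with the cat.
5. Courier goes to the north bank with the lettuce.
6. Courier goes back to the south bank alone.
7. Courier goes to the north bank with the lamb.
8. Courier goes back to the south bank alone.
9. Courier goes to the north bank with the pigeon.
10. Courier goes back to the south bank alone.
11. Courier goes to the north bank with the cheese.
12. Courier goes back to the south bank alone.
13. Courier goes to the north bank with the cat.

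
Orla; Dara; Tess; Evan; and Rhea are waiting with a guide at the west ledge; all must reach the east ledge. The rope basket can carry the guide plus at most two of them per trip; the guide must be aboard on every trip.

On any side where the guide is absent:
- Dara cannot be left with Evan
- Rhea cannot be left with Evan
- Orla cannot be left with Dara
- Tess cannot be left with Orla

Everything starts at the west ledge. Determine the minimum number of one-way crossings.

7

Counting alone: the guide can take at most 2 across per trip to the east ledge, so moving all 5 needs at least 3 loaded trips out, with a return between consecutive ones — at least 5 crossings.
The safety rule pushes this higher. Following every safe sequence of crossings, the most of the 5 that can be at the east ledge as the rope basket arrives there on crossing 5 is 4 — never all 5.
So no plan with fewer than 7 crossings exists, and this one achieves 7:
1. Guide goes to the east ledge with Evan and Orla.  [the west ledge: Dara, Rhea, Tess | the east ledge: Evan, Orla]
2. Guide goes back to the west ledge alone.  [the west ledge: Dara, Rhea, Tess | the east ledge: Evan, Orla]
3. Guide goes to the east ledge with Dara.  [the west ledge: Rhea, Tess | the east ledge: Dara, Evan, Orla]
4. Guide goes back to the west ledge with Evan and Orla.  [the west ledge: Evan, Orla, Rhea, Tess | the east ledge: Dara]
5. Guide goes to the east ledge with Rhea and Tess.  [the west ledge: Evan, Orla | the east ledge: Dara, Rhea, Tess]
6. Guide goes back to the west ledge alone.  [the west ledge: Evan, Orla | the east ledge: Dara, Rhea, Tess]
7. Guide goes to the east ledge with Evan and Orla.  [the west ledge: — | the east ledge: Dara, Evan, Orla, Rhea, Tess]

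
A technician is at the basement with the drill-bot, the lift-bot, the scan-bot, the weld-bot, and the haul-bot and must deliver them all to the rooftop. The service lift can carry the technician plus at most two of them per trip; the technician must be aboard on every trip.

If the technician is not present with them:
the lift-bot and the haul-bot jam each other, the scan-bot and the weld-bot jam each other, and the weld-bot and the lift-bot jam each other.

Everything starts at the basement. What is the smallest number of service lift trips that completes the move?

5

Counting alone: the technician can take at most 2 across per trip to the rooftop, so moving all 5 needs at least 3 loaded trips out, with a return between consecutive ones — at least 5 crossings.
The plan below uses exactly 5 crossings, so it is optimal:
1. Technician goes to the rooftop with the lift-bot and the scan-bot.
2. Technician goes back to the basement alone.
3. Technician goes to the rooftop with the drill-bot.
4. Technician goes back to the basement alone.
5. Technician goes to the rooftop with the haul-bot and the weld-bot.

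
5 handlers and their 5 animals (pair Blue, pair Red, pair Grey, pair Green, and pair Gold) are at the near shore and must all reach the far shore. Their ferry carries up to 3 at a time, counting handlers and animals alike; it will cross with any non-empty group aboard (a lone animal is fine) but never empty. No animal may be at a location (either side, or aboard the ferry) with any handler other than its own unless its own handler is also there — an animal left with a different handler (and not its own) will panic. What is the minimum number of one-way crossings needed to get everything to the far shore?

Counting alone: each trip to the far shore takes at most 3 across and each return brings at least 1 back, so after t trips out (and t−1 returns) at most 3t − (t−1) of the 10 are across; that first reaches 10 at t = 5, so at least 9 crossings are needed.
The safety rule pushes this higher. Following every safe sequence of crossings, the most of the 10 that can be at the far shore as the ferry arrives there on crossing 9 is 9 — never all 10.
So no plan with fewer than 11 crossings exists, and this one achieves 11:
1. animal Blue and handler Blue cross → the far shore.
2. handler Blue crosses ← the near shore.
3. animal Green, animal Grey, and animal Red cross → the far shore.
4. animal Blue crosses ← the near shore.
5. handler Green, handler Grey, and handler Red cross → the far shore.
6. animal Red and handler Red cross ← the near shore.
7. handler Blue, handler Gold, and handler Red cross → the far shore.
8. animal Grey crosses ← the near shore.
9. animal Blue and animal Red cross → the far shore.
10. animal Blue crosses ← the near shore.
11. animal Blue, animal Gold, and animal Grey cross → the far shore.

11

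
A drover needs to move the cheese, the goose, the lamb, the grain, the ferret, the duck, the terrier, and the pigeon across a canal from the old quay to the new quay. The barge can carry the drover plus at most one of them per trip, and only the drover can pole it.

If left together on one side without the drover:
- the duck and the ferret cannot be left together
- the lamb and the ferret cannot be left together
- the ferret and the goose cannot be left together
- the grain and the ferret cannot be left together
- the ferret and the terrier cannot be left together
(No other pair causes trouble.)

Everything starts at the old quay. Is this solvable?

No

Following every safe sequence of crossings from the start, the most of the 8 that can be at the new quay as the barge arrives there on crossings 1, 3, 5, 7 is 1, 2, 3, 4 respectively; the best ever achieved is 4 of 8.
From crossing 9 on, no configuration arises that was not already reachable earlier: only 52 distinct safe configurations (who is on which side, and where the barge is) can ever be reached, none of them has everyone across, and every continuation just revisits them. So no valid plan exists.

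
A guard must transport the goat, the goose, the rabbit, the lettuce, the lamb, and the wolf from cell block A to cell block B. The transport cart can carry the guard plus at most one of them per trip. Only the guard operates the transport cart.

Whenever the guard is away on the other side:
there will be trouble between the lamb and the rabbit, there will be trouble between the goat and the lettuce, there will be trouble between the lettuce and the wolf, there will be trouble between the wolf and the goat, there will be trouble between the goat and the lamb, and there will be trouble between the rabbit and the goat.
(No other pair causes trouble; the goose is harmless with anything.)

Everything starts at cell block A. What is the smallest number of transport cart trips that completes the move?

Whatever the first load, the items left behind include a forbidden pair without the guard. No opening move is safe, so no plan exists.

impossible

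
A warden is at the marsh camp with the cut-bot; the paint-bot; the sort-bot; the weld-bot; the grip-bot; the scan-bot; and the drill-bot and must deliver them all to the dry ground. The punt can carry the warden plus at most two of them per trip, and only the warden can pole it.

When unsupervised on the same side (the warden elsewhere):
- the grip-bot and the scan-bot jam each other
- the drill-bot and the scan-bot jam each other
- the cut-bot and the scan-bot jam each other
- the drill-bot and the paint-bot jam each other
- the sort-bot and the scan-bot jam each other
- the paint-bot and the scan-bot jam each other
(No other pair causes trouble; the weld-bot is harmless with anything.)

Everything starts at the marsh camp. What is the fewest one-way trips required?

Counting alone: the warden can take at most 2 across per trip to the dry ground, so moving all 7 needs at least 4 loaded trips out, with a return between consecutive ones — at least 7 crossings.
The safety rule pushes this higher. Following every safe sequence of crossings, the most of the 7 that can be at the dry ground as the punt arrives there on crossings 7, 9 is 5, 6 respectively — never all 7.
So no plan with fewer than 11 crossings exists, and this one achieves 11:
1. Warden goes to the dry ground with the paint-bot and the scan-bot.
2. Warden goes back to the marsh camp with the paint-bot.
3. Warden goes to the dry ground with the cut-bot and the paint-bot.
4. Warden goes back to the marsh camp with the scan-bot.
5. Warden goes to the dry ground with the scan-bot and the sort-bot.
6. Warden goes back to the marsh camp with the scan-bot.
7. Warden goes to the dry ground with the scan-bot and the weld-bot.
8. Warden goes back to the marsh camp with the scan-bot.
9. Warden goes to the dry ground with the grip-bot and the scan-bot.
10. Warden goes back to the marsh camp with the scan-bot.
11. Warden goes to the dry ground with the drill-bot and the scan-bot.

11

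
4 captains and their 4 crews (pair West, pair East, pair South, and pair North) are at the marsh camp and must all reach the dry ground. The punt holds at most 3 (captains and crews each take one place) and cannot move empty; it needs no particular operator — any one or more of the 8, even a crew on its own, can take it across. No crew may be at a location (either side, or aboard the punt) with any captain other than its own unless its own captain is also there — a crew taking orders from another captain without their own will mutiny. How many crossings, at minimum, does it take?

Counting alone: each trip to the dry ground takes at most 3 across and each return brings at least 1 back, so after t trips out (and t−1 returns) at most 3t − (t−1) of the 8 are across; that first reaches 8 at t = 4, so at least 7 crossings are needed.
The safety rule pushes this higher. Following every safe sequence of crossings, the most of the 8 that can be at the dry ground as the punt arrives there on crossing 7 is 7 — never all 8.
So no plan with fewer than 9 crossings exists, and this one achieves 9:
1. captain West and crew West cross → the dry ground.
2. captain West crosses ← the marsh camp.
3. captain East, captain West, and crew East cross → the dry ground.
4. captain West and crew West cross ← the marsh camp.
5. captain North, captain South, and captain West cross → the dry ground.
6. crew East crosses ← the marsh camp.
7. crew East and crew West cross → the dry ground.
8. crew West crosses ← the marsh camp.
9. crew North, crew South, and crew West cross → the dry ground.

9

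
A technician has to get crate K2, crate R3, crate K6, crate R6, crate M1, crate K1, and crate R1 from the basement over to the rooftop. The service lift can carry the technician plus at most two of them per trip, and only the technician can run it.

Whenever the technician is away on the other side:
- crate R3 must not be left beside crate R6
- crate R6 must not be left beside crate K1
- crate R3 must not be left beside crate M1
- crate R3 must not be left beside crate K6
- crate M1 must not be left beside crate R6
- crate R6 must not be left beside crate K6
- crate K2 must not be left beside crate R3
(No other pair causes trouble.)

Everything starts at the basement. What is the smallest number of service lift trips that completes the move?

11

Counting alone: the technician can take at most 2 across per trip to the rooftop, so moving all 7 needs at least 4 loaded trips out, with a return between consecutive ones — at least 7 crossings.
The safety rule pushes this higher. Following every safe sequence of crossings, the most of the 7 that can be at the rooftop as the service lift arrives there on crossings 7, 9 is 5, 6 respectively — never all 7.
So no plan with fewer than 11 crossings exists, and this one achieves 11:
1. Technician goes to the rooftop with crate R3 and crate R6.  [the basement: crate K1, crate K2, crate K6, crate M1, crate R1 | the rooftop: crate R3, crate R6]
2. Technician goes back to the basement with crate R3.  [the basement: crate K1, crate K2, crate K6, crate M1, crate R1, crate R3 | the rooftop: crate R6]
3. Technician goes to the rooftop with crate K2 and crate R3.  [the basement: crate K1, crate K6, crate M1, crate R1 | the rooftop: crate K2, crate R3, crate R6]
4. Technician goes back to the basement with crate R3.  [the basement: crate K1, crate K6, crate M1, crate R1, crate R3 | the rooftop: crate K2, crate R6]
5. Technician goes to the rooftop with crate R1 and crate R3.  [the basement: crate K1, crate K6, crate M1 | the rooftop: crate K2, crate R1, crate R3, crate R6]
6. Technician goes back to the basement with crate R3.  [the basement: crate K1, crate K6, crate M1, crate R3 | the rooftop: crate K2, crate R1, crate R6]
7. Technician goes to the rooftop with crate K6 and crate M1.  [the basement: crate K1, crate R3 | the rooftop: crate K2, crate K6, crate M1, crate R1, crate R6]
8. Technician goes back to the basement with crate R6.  [the basement: crate K1, crate R3, crate R6 | the rooftop: crate K2, crate K6, crate M1, crate R1]
9. Technician goes to the rooftop with crate K1 and crate R3.  [the basement: crate R6 | the rooftop: crate K1, crate K2, crate K6, crate M1, crate R1, crate R3]
10. Technician goes back to the basement with crate R3.  [the basement: crate R3, crate R6 | the rooftop: crate K1, crate K2, crate K6, crate M1, crate R1]
11. Technician goes to the rooftop with crate R3 and crate R6.  [the basement: — | the rooftop: crate K1, crate K2, crate K6, crate M1, crate R1, crate R3, crate R6]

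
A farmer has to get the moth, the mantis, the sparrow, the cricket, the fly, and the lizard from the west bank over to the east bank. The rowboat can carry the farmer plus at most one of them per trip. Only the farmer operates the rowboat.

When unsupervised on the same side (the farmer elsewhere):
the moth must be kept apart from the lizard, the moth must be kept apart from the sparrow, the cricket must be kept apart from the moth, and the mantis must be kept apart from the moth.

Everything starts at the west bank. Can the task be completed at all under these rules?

No

Following every safe sequence of crossings from the start, the most of the 6 that can be at the east bank as the rowboat arrives there on crossings 1, 3, 5 is 1, 2, 3 respectively; the best ever achieved is 3 of 6.
From crossing 7 on, no configuration arises that was not already reachable earlier: only 22 distinct safe configurations (who is on which side, and where the rowboat is) can ever be reached, none of them has everyone across, and every continuation just revisits them. So no valid plan exists.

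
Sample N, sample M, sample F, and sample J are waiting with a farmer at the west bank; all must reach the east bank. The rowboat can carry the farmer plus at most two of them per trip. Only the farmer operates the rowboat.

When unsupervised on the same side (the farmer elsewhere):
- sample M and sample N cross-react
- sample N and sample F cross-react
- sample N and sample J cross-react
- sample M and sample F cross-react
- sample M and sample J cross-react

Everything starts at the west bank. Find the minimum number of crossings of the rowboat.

5

Counting alone: the farmer can take at most 2 across per trip to the east bank, so moving all 4 needs at least 2 loaded trips out, with a return between consecutive ones — at least 3 crossings.
The safety rule pushes this higher. Following every safe sequence of crossings, the most of the 4 that can be at the east bank as the rowboat arrives there on crossing 3 is 3 — never all 4.
So no plan with fewer than 5 crossings exists, and this one achieves 5:
1. Farmer goes to the east bank with sample M and sample N.  [the west bank: sample F, sample J | the east bank: sample M, sample N]
2. Farmer goes back to the west bank with sample N.  [the west bank: sample F, sample J, sample N | the east bank: sample M]
3. Farmer goes to the east bank with sample F and sample J.  [the west bank: sample N | the east bank: sample F, sample J, sample M]
4. Farmer goes back to the west bank with sample M.  [the west bank: sample M, sample N | the east bank: sample F, sample J]
5. Farmer goes to the east bank with sample M and sample N.  [the west bank: — | the east bank: sample F, sample J, sample M, sample N]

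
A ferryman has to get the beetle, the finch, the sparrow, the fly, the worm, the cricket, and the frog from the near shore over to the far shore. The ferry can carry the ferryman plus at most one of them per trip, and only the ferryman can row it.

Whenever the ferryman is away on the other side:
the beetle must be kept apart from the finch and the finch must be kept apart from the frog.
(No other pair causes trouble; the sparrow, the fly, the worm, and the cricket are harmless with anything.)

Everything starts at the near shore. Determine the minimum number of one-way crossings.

15

Counting alone: the ferryman can take at most 1 across per trip to the far shore, so moving all 7 needs at least 7 loaded trips out, with a return between consecutive ones — at least 13 crossings.
The safety rule pushes this higher. Following every safe sequence of crossings, the most of the 7 that can be at the far shore as the ferry arrives there on crossing 13 is 6 — never all 7.
So no plan with fewer than 15 crossings exists, and this one achieves 15:
1. Ferryman goes to the far shore with the finch.  [the near shore: the beetle, the cricket, the fly, the frog, the sparrow, the worm | the far shore: the finch]
2. Ferryman goes back to the near shore alone.  [the near shore: the beetle, the cricket, the fly, the frog, the sparrow, the worm | the far shore: the finch]
3. Ferryman goes to the far shore with the beetle.  [the near shore: the cricket, the fly, the frog, the sparrow, the worm | the far shore: the beetle, the finch]
4. Ferryman goes back to the near shore with the finch.  [the near shore: the cricket, the finch, the fly, the frog, the sparrow, the worm | the far shore: the beetle]
5. Ferryman goes to the far shore with the frog.  [the near shore: the cricket, the finch, the fly, the sparrow, the worm | the far shore: the beetle, the frog]
6. Ferryman goes back to the near shore alone.  [the near shore: the cricket, the finch, the fly, the sparrow, the worm | the far shore: the beetle, the frog]
7. Ferryman goes to the far shore with the sparrow.  [the near shore: the cricket, the finch, the fly, the worm | the far shore: the beetle, the frog, the sparrow]
8. Ferryman goes back to the near shore alone.  [the near shore: the cricket, the finch, the fly, the worm | the far shore: the beetle, the frog, the sparrow]
9. Ferryman goes to the far shore with the fly.  [the near shore: the cricket, the finch, the worm | the far shore: the beetle, the fly, the frog, the sparrow]
10. Ferryman goes back to the near shore alone.  [the near shore: the cricket, the finch, the worm | the far shore: the beetle, the fly, the frog, the sparrow]
11. Ferryman goes to the far shore with the worm.  [the near shore: the cricket, the finch | the far shore: the beetle, the fly, the frog, the sparrow, the worm]
12. Ferryman goes back to the near shore alone.  [the near shore: the cricket, the finch | the far shore: the beetle, the fly, the frog, the sparrow, the worm]
13. Ferryman goes to the far shore with the cricket.  [the near shore: the finch | the far shore: the beetle, the cricket, the fly, the frog, the sparrow, the worm]
14. Ferryman goes back to the near shore alone.  [the near shore: the finch | the far shore: the beetle, the cricket, the fly, the frog, the sparrow, the worm]
15. Ferryman goes to the far shore with the finch.  [the near shore: — | the far shore: the beetle, the cricket, the finch, the fly, the frog, the sparrow, the worm]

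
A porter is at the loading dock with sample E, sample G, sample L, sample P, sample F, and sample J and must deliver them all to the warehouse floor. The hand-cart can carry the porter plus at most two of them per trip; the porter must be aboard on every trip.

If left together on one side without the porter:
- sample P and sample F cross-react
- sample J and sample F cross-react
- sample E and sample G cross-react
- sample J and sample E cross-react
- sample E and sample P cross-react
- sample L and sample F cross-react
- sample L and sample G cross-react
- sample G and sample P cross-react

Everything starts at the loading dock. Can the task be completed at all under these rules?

No

Whatever the first load, the items left behind include a forbidden pair without the porter. No opening move is safe, so no plan exists.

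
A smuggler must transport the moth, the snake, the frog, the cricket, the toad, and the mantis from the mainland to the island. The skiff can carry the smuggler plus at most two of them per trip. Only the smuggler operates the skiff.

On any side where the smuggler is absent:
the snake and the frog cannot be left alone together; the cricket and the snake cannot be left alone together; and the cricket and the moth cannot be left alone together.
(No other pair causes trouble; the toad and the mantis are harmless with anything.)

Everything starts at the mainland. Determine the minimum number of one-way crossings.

Counting alone: the smuggler can take at most 2 across per trip to the island, so moving all 6 needs at least 3 loaded trips out, with a return between consecutive ones — at least 5 crossings.
The plan below uses exactly 5 crossings, so it is optimal:
1. Smuggler goes to the island with the moth and the snake.  [the mainland: the cricket, the frog, the mantis, the toad | the island: the moth, the snake]
2. Smuggler goes back to the mainland alone.  [the mainland: the cricket, the frog, the mantis, the toad | the island: the moth, the snake]
3. Smuggler goes to the island with the mantis and the toad.  [the mainland: the cricket, the frog | the island: the mantis, the moth, the snake, the toad]
4. Smuggler goes back to the mainland alone.  [the mainland: the cricket, the frog | the island: the mantis, the moth, the snake, the toad]
5. Smuggler goes to the island with the cricket and the frog.  [the mainland: — | the island: the cricket, the frog, the mantis, the moth, the snake, the toad]

5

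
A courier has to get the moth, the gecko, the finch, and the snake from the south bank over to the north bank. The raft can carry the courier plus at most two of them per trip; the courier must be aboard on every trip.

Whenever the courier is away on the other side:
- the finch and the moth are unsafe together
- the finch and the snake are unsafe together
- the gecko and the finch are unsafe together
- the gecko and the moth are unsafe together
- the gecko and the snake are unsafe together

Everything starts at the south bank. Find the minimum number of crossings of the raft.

5

Counting alone: the courier can take at most 2 across per trip to the north bank, so moving all 4 needs at least 2 loaded trips out, with a return between consecutive ones — at least 3 crossings.
The safety rule pushes this higher. Following every safe sequence of crossings, the most of the 4 that can be at the north bank as the raft arrives there on crossing 3 is 3 — never all 4.
So no plan with fewer than 5 crossings exists, and this one achieves 5:
1. Courier goes to the north bank with the finch and the gecko.  [the south bank: the moth, the snake | the north bank: the finch, the gecko]
2. Courier goes back to the south bank with the gecko.  [the south bank: the gecko, the moth, the snake | the north bank: the finch]
3. Courier goes to the north bank with the moth and the snake.  [the south bank: the gecko | the north bank: the finch, the moth, the snake]
4. Courier goes back to the south bank with the finch.  [the south bank: the finch, the gecko | the north bank: the moth, the snake]
5. Courier goes to the north bank with the finch and the gecko.  [the south bank: — | the north bank: the finch, the gecko, the moth, the snake]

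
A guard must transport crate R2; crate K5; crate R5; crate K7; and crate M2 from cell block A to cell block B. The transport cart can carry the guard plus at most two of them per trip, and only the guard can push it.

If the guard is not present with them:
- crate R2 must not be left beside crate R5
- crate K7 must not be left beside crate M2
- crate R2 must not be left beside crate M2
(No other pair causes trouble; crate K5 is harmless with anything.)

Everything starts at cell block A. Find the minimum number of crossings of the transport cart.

Counting alone: the guard can take at most 2 across per trip to cell block B, so moving all 5 needs at least 3 loaded trips out, with a return between consecutive ones — at least 5 crossings.
The plan below uses exactly 5 crossings, so it is optimal:
1. Guard goes to cell block B with crate K7 and crate R2.  [cell block A: crate K5, crate M2, crate R5 | cell block B: crate K7, crate R2]
2. Guard goes back to cell block A alone.  [cell block A: crate K5, crate M2, crate R5 | cell block B: crate K7, crate R2]
3. Guard goes to cell block B with crate K5.  [cell block A: crate M2, crate R5 | cell block B: crate K5, crate K7, crate R2]
4. Guard goes back to cell block A alone.  [cell block A: crate M2, crate R5 | cell block B: crate K5, crate K7, crate R2]
5. Guard goes to cell block B with crate M2 and crate R5.  [cell block A: — | cell block B: crate K5, crate K7, crate M2, crate R2, crate R5]

5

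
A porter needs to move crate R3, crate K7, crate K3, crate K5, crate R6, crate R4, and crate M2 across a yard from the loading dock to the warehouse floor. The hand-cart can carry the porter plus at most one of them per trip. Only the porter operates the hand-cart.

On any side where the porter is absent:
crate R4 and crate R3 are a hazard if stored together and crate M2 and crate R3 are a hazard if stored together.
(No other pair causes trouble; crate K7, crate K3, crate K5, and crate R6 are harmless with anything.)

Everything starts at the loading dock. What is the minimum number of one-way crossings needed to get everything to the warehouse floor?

Counting alone: the porter can take at most 1 across per trip to the warehouse floor, so moving all 7 needs at least 7 loaded trips out, with a return between consecutive ones — at least 13 crossings.
The safety rule pushes this higher. Following every safe sequence of crossings, the most of the 7 that can be at the warehouse floor as the hand-cart arrives there on crossing 13 is 6 — never all 7.
So no plan with fewer than 15 crossings exists, and this one achieves 15:
1. Porter goes to the warehouse floor with crate R3.  [the loading dock: crate K3, crate K5, crate K7, crate M2, crate R4, crate R6 | the warehouse floor: crate R3]
2. Porter goes back to the loading dock alone.  [the loading dock: crate K3, crate K5, crate K7, crate M2, crate R4, crate R6 | the warehouse floor: crate R3]
3. Porter goes to the warehouse floor with crate K7.  [the loading dock: crate K3, crate K5, crate M2, crate R4, crate R6 | the warehouse floor: crate K7, crate R3]
4. Porter goes back to the loading dock alone.  [the loading dock: crate K3, crate K5, crate M2, crate R4, crate R6 | the warehouse floor: crate K7, crate R3]
5. Porter goes to the warehouse floor with crate K3.  [the loading dock: crate K5, crate M2, crate R4, crate R6 | the warehouse floor: crate K3, crate K7, crate R3]
6. Porter goes back to the loading dock alone.  [the loading dock: crate K5, crate M2, crate R4, crate R6 | the warehouse floor: crate K3, crate K7, crate R3]
7. Porter goes to the warehouse floor with crate K5.  [the loading dock: crate M2, crate R4, crate R6 | the warehouse floor: crate K3, crate K5, crate K7, crate R3]
8. Porter goes back to the loading dock alone.  [the loading dock: crate M2, crate R4, crate R6 | the warehouse floor: crate K3, crate K5, crate K7, crate R3]
9. Porter goes to the warehouse floor with crate R6.  [the loading dock: crate M2, crate R4 | the warehouse floor: crate K3, crate K5, crate K7, crate R3, crate R6]
10. Porter goes back to the loading dock alone.  [the loading dock: crate M2, crate R4 | the warehouse floor: crate K3, crate K5, crate K7, crate R3, crate R6]
11. Porter goes to the warehouse floor with crate R4.  [the loading dock: crate M2 | the warehouse floor: crate K3, crate K5, crate K7, crate R3, crate R4, crate R6]
12. Porter goes back to the loading dock with crate R3.  [the loading dock: crate M2, crate R3 | the warehouse floor: crate K3, crate K5, crate K7, crate R4, crate R6]
13. Porter goes to the warehouse floor with crate M2.  [the loading dock: crate R3 | the warehouse floor: crate K3, crate K5, crate K7, crate M2, crate R4, crate R6]
14. Porter goes back to the loading dock alone.  [the loading dock: crate R3 | the warehouse floor: crate K3, crate K5, crate K7, crate M2, crate R4, crate R6]
15. Porter goes to the warehouse floor with crate R3.  [the loading dock: — | the warehouse floor: crate K3, crate K5, crate K7, crate M2, crate R3, crate R4, crate R6]

15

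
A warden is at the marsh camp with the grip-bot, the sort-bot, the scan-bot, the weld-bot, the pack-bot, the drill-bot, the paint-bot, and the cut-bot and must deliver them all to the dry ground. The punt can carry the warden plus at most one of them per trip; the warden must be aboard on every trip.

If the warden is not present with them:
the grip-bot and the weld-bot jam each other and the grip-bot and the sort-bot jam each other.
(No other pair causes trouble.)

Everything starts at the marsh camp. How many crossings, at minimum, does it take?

17

Counting alone: the warden can take at most 1 across per trip to the dry ground, so moving all 8 needs at least 8 loaded trips out, with a return between consecutive ones — at least 15 crossings.
The safety rule pushes this higher. Following every safe sequence of crossings, the most of the 8 that can be at the dry ground as the punt arrives there on crossing 15 is 7 — never all 8.
So no plan with fewer than 17 crossings exists, and this one achieves 17:
1. Warden goes to the dry ground with the grip-bot.
2. Warden goes back to the marsh camp alone.
3. Warden goes to the dry ground with the sort-bot.
4. Warden goes back to the marsh camp with the grip-bot.
5. Warden goes to the dry ground with the weld-bot.
6. Warden goes back to the marsh camp alone.
7. Warden goes to the dry ground with the scan-bot.
8. Warden goes back to the marsh camp alone.
9. Warden goes to the dry ground with the pack-bot.
10. Warden goes back to the marsh camp alone.
11. Warden goes to the dry ground with the drill-bot.
12. Warden goes back to the marsh camp alone.
13. Warden goes to the dry ground with the paint-bot.
14. Warden goes back to the marsh camp alone.
15. Warden goes to the dry ground with the cut-bot.
16. Warden goes back to the marsh camp alone.
17. Warden goes to the dry ground with the grip-bot.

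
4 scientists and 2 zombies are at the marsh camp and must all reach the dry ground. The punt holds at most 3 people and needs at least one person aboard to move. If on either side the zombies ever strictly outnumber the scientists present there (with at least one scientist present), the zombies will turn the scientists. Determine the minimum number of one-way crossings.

Counting alone: each trip to the dry ground takes at most 3 across and each return brings at least 1 back, so after t trips out (and t−1 returns) at most 3t − (t−1) of the 6 are across; that first reaches 6 at t = 3, so at least 5 crossings are needed.
The plan below uses exactly 5 crossings, so it is optimal:
1. 2 zombies → the dry ground.  (the marsh camp: 4S 0Z; the dry ground: 0S 2Z)
2. 1 zombie ← the marsh camp.  (the marsh camp: 4S 1Z; the dry ground: 0S 1Z)
3. 2 scientists and 1 zombie → the dry ground.  (the marsh camp: 2S 0Z; the dry ground: 2S 2Z)
4. 1 zombie ← the marsh camp.  (the marsh camp: 2S 1Z; the dry ground: 2S 1Z)
5. 2 scientists and 1 zombie → the dry ground.  (the marsh camp: 0S 0Z; the dry ground: 4S 2Z)

5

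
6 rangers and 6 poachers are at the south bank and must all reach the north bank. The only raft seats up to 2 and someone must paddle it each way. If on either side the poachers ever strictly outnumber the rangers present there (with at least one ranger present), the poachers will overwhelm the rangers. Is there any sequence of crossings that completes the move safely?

Following every safe sequence of crossings from the start, the most of the 12 that can be at the north bank as the raft arrives there on crossings 1, 3, 5, 7, 9 is 2, 3, 4, 5, 6 respectively; the best ever achieved is 6 of 12.
From crossing 11 on, no configuration arises that was not already reachable earlier: only 15 distinct safe configurations (who is on which side, and where the raft is) can ever be reached, none of them has everyone across, and every continuation just revisits them. They are: 0 rangers + 0 poachers across (raft back at the start); 0 rangers + 1 poacher across (raft there); 0 rangers + 1 poacher across (raft back at the start); 0 rangers + 2 poachers across (raft there); 0 rangers + 2 poachers across (raft back at the start); 0 rangers + 3 poachers across (raft there); 0 rangers + 3 poachers across (raft back at the start); 0 rangers + 4 poachers across (raft there); 0 rangers + 4 poachers across (raft back at the start); 0 rangers + 5 poachers across (raft there); 0 rangers + 5 poachers across (raft back at the start); 0 rangers + 6 poachers across (raft there); 1 ranger + 1 poacher across (raft there); 1 ranger + 1 poacher across (raft back at the start); 2 rangers + 2 poachers across (raft there). So no valid plan exists.

No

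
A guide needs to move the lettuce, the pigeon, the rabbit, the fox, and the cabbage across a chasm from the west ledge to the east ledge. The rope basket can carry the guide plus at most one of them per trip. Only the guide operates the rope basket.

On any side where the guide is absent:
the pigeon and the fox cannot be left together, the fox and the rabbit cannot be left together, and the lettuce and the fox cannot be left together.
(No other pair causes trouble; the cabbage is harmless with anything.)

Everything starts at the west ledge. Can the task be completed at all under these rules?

Following every safe sequence of crossings from the start, the most of the 5 that can be at the east ledge as the rope basket arrives there on crossings 1, 3, 5 is 1, 2, 3 respectively; the best ever achieved is 3 of 5.
From crossing 7 on, no configuration arises that was not already reachable earlier: only 18 distinct safe configurations (who is on which side, and where the rope basket is) can ever be reached, none of them has everyone across, and every continuation just revisits them. So no valid plan exists.

No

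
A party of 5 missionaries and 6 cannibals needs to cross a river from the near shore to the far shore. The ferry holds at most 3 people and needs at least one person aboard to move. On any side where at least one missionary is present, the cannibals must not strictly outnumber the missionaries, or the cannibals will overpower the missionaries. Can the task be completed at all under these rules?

The cannibals already outnumber the missionaries at the near shore before anyone moves, so the starting position itself is disallowed.

No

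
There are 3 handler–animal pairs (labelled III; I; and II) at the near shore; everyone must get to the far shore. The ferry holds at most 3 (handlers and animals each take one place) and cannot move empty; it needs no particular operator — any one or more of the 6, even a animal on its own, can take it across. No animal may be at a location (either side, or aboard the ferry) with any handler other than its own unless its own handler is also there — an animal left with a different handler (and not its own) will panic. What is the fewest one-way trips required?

5

Counting alone: each trip to the far shore takes at most 3 across and each return brings at least 1 back, so after t trips out (and t−1 returns) at most 3t − (t−1) of the 6 are across; that first reaches 6 at t = 3, so at least 5 crossings are needed.
The plan below uses exactly 5 crossings, so it is optimal:
1. animal III and handler III cross → the far shore.
2. handler III crosses ← the near shore.
3. handler I, handler II, and handler III cross → the far shore.
4. animal III crosses ← the near shore.
5. animal I, animal II, and animal III cross → the far shore.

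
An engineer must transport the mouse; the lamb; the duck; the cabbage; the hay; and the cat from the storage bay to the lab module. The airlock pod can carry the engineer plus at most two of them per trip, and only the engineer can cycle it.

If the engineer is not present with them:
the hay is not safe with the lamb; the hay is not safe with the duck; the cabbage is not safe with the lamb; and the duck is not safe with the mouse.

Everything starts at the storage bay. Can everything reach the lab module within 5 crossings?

No

Counting alone: the engineer can take at most 2 across per trip to the lab module, so moving all 6 needs at least 3 loaded trips out, with a return between consecutive ones — at least 5 crossings.
The safety rule pushes this higher. Following every safe sequence of crossings, the most of the 6 that can be at the lab module as the airlock pod arrives there on crossing 5 is 5 — never all 6.
So the move cannot be finished within 5 crossings. (The shortest complete plan takes 7:)
1. Engineer goes to the lab module with the duck and the lamb.  [the storage bay: the cabbage, the cat, the hay, the mouse | the lab module: the duck, the lamb]
2. Engineer goes back to the storage bay alone.  [the storage bay: the cabbage, the cat, the hay, the mouse | the lab module: the duck, the lamb]
3. Engineer goes to the lab module with the cabbage and the mouse.  [the storage bay: the cat, the hay | the lab module: the cabbage, the duck, the lamb, the mouse]
4. Engineer goes back to the storage bay with the duck and the lamb.  [the storage bay: the cat, the duck, the hay, the lamb | the lab module: the cabbage, the mouse]
5. Engineer goes to the lab module with the cat and the hay.  [the storage bay: the duck, the lamb | the lab module: the cabbage, the cat, the hay, the mouse]
6. Engineer goes back to the storage bay alone.  [the storage bay: the duck, the lamb | the lab module: the cabbage, the cat, the hay, the mouse]
7. Engineer goes to the lab module with the duck and the lamb.  [the storage bay: — | the lab module: the cabbage, the cat, the duck, the hay, the lamb, the mouse]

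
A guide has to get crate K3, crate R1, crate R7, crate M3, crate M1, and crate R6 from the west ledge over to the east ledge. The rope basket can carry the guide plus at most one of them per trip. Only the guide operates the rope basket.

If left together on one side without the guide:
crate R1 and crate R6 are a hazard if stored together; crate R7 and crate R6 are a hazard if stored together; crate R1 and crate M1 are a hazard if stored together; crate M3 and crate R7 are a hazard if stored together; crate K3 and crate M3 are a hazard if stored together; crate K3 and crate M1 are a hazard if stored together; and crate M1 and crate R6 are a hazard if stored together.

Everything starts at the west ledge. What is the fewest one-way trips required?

Whatever the first load, the items left behind include a forbidden pair without the guide. No opening move is safe, so no plan exists.

impossible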